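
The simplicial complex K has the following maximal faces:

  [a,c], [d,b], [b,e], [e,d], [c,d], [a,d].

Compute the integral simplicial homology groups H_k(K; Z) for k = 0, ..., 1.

H_0 ≅ Z,  H_1 ≅ Z^2.

K has 5 vertices, 6 edges.
rank ∂_0 = 0, rank ∂_1 = 4 ⇒ b_0 = 5 − 0 − 4 = 1; all invariant factors of ∂_1 are 1 so no torsion. So H_0 = Z.
rank ∂_1 = 4, rank ∂_2 = 0 ⇒ b_1 = 6 − 4 − 0 = 2. So H_1 = Z^2.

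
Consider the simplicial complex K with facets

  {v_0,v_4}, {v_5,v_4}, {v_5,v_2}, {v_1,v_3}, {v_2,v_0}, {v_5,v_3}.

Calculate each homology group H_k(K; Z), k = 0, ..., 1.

H_0 = Z,  H_1 = Z.

Order the vertices as v_0 < v_1 < v_2 < v_3 < v_4 < v_5. Listing each simplex with vertices in this order, K has dimension 1 with simplices:

  0-simplices (6): [v_0], [v_1], [v_2], [v_3], [v_4], [v_5]
  1-simplices (6): [v_0,v_2], [v_0,v_4], [v_1,v_3], [v_2,v_5], [v_3,v_5], [v_4,v_5]

Hence C_0 ≅ Z^6, C_1 ≅ Z^6.

The boundary map ∂_1: C_1 → C_0 maps an edge to its endpoints' difference, ∂[p,q] = q − p.
This gives a 6×6 integer matrix of rank 5; reducing to Smith normal form yields diagonal entries (1,1,1,1,1).

Computing H_k = (kernel of ∂_k) / (image of ∂_{k+1}):

  H_0: rank C_0 − rank ∂_1 = 6 − 5 = 1, and the invariant factors of ∂_1 are all 1, so H_0 ≅ Z.
  H_1: rank ker ∂_1 − rank ∂_2 = (6 − 5) − 0 = 1, and there is no ∂_2, so H_1 ≅ Z.

As a check, the Euler characteristic is 6 − 6 = 0, which agrees with 1 − 1 = 0.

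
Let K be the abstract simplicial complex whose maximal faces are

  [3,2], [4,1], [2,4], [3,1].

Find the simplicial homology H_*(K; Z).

H_0 ≅ Z,  H_1 ≅ Z.

K has 4 vertices, 4 edges.
rank ∂_0 = 0, rank ∂_1 = 3 ⇒ b_0 = 4 − 0 − 3 = 1; all invariant factors of ∂_1 are 1 so no torsion. So H_0 = Z.
rank ∂_1 = 3, rank ∂_2 = 0 ⇒ b_1 = 4 − 3 − 0 = 1. So H_1 = Z.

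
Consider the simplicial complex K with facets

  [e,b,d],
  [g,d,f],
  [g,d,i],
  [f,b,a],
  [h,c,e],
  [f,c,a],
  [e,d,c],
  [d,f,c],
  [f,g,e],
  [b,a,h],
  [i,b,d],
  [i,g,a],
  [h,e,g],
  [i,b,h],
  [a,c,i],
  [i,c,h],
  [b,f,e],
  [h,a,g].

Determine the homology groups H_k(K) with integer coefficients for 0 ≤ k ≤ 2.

Take the total order a < b < c < d < e < f < g < h < i on the vertex set. Then K (dimension 2) consists of the simplices:

  0-simplices (9): a, b, c, d, e, f, g, h, i
  1-simplices (27): ab, ac, af, ag, ah, ai, bd, be, bf, bh, bi, cd, ce, cf, ch, ci, de, df, dg, di, ef, eg, eh, fg, gh, gi, hi
  2-simplices (18): abf, abh, acf, aci, agh, agi, bde, bdi, bef, bhi, cde, cdf, ceh, chi, dfg, dgi, efg, egh

giving chain groups C_0 ≅ Z^9, C_1 ≅ Z^27, C_2 ≅ Z^18.

∂_1: C_1 → C_0 is given by ∂[p,q] = [q] − [p]. For instance
  ∂ef = f − e.
The 9×27 boundary matrix has rank 8 and Smith normal form diag(1,1,1,1,1,1,1,1).

Boundary ∂_2: C_2 → C_1 sends each 2-simplex [p,q,r] to [q,r] − [p,r] + [p,q]. For instance
  ∂bhi = hi − bi + bh,
  ∂dgi = gi − di + dg.
This gives a 27×18 integer matrix of rank 18; reducing to Smith normal form yields diagonal entries (1,1,1,1,1,1,1,1,1,1,1,1,1,1,1,1,1,2).

From H_k ≅ ker(∂_k) / im(∂_{k+1}) we obtain:

  H_0: rank C_0 − rank ∂_1 = 9 − 8 = 1, and the invariant factors of ∂_1 are all 1, so H_0 ≅ Z.
  H_1: rank ker ∂_1 − rank ∂_2 = (27 − 8) − 18 = 1, and ∂_2 has invariant factor 2 > 1, so H_1 ≅ Z × Z/2.
  H_2: rank ker ∂_2 − rank ∂_3 = (18 − 18) − 0 = 0, and there is no ∂_3, so H_2 ≅ 0.

As a check, the Euler characteristic is 9 − 27 + 18 = 0, which agrees with 1 − 1 + 0 = 0.

H_0 ≅ Z,  H_1 ≅ Z × Z/2,  H_2 = 0.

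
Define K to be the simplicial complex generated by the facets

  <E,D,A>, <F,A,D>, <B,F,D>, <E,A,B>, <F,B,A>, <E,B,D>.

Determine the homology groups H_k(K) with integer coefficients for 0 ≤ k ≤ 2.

H_0 ≅ Z,  H_1 = 0,  H_2 ≅ Z.

Order the vertices as A < B < D < E < F. Listing each simplex with vertices in this order, K has dimension 2 with simplices:

  0-simplices (5): A, B, D, E, F
  1-simplices (9): AB, AD, AE, AF, BD, BE, BF, DE, DF
  2-simplices (6): ABE, ABF, ADE, ADF, BDE, BDF

Hence C_0 ≅ Z^5, C_1 ≅ Z^9, C_2 ≅ Z^6.

Boundary ∂_1: C_1 → C_0 maps an edge to its endpoints' difference, ∂[p,q] = q − p. For instance
  ∂BD = D − B.
The 5×9 boundary matrix has rank 4 and Smith normal form diag(1,1,1,1).

∂_2: C_2 → C_1 maps a triangle to the signed sum of its edges. For instance
  ∂ABF = BF − AF + AB,
  ∂ABE = BE − AE + AB.
The 9×6 boundary matrix has rank 5 and Smith normal form diag(1,1,1,1,1).

Now H_k = ker ∂_k / im ∂_{k+1}, so:

  H_0: rank C_0 − rank ∂_1 = 5 − 4 = 1, and the invariant factors of ∂_1 are all 1, so H_0 = Z.
  H_1: rank ker ∂_1 − rank ∂_2 = (9 − 4) − 5 = 0, and the invariant factors of ∂_2 are all 1, so H_1 = 0.
  H_2: rank ker ∂_2 − rank ∂_3 = (6 − 5) − 0 = 1, and there is no ∂_3, so H_2 = Z.

As a check, the Euler characteristic is 5 − 9 + 6 = 2, which agrees with 1 − 0 + 1 = 2.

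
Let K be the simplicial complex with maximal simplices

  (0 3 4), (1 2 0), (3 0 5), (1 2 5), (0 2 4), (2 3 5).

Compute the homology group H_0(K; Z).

We work with the vertex ordering 0 < 1 < 2 < 3 < 4 < 5. The simplices of K, each written with vertices in increasing order, are:

  0-simplices (6): [0], [1], [2], [3], [4], [5]
  1-simplices (12): [0,1], [0,2], [0,3], [0,4], [0,5], [1,2], [1,5], [2,3], [2,4], [2,5], [3,4], [3,5]
  2-simplices (6): [0,1,2], [0,2,4], [0,3,4], [0,3,5], [1,2,5], [2,3,5]

so the chain groups are C_0 ≅ Z^6, C_1 ≅ Z^12, C_2 ≅ Z^6.

Boundary ∂_1: C_1 → C_0 is given by ∂[p,q] = [q] − [p].
As a 6×12 matrix over Z this has rank 5, with invariant factors (1,1,1,1,1).

∂_2: C_2 → C_1 acts by ∂[p,q,r] = [q,r] − [p,r] + [p,q]. For instance
  ∂[0,1,2] = [1,2] − [0,2] + [0,1],
  ∂[0,3,4] = [3,4] − [0,4] + [0,3].
This gives a 12×6 integer matrix of rank 6; reducing to Smith normal form yields diagonal entries (1,1,1,1,1,1).

Now H_k = ker ∂_k / im ∂_{k+1}, so:

  H_0: rank C_0 − rank ∂_1 = 6 − 5 = 1, and the invariant factors of ∂_1 are all 1, so H_0 ≅ Z.

H_0 ≅ Z.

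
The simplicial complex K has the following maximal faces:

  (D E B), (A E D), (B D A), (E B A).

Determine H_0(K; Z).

H_0 = Z.

Take the total order A < B < D < E on the vertex set. Then K (dimension 2) consists of the simplices:

  0-simplices (4): A, B, D, E
  1-simplices (6): AB, AD, AE, BD, BE, DE
  2-simplices (4): ABD, ABE, ADE, BDE

so the chain groups are C_0 ≅ Z^4, C_1 ≅ Z^6, C_2 ≅ Z^4.

Boundary ∂_1: C_1 → C_0 is given by ∂[p,q] = [q] − [p]. For instance
  ∂BE = E − B.
The 4×6 boundary matrix has rank 3 and Smith normal form diag(1,1,1).

Boundary ∂_2: C_2 → C_1 acts by ∂[p,q,r] = [q,r] − [p,r] + [p,q]. For instance
  ∂BDE = DE − BE + BD,
  ∂ADE = DE − AE + AD.
The resulting 6×4 matrix has rank 3, and its Smith normal form has invariant factors (1,1,1).

Now H_k = ker ∂_k / im ∂_{k+1}, so:

  H_0: rank C_0 − rank ∂_1 = 4 − 3 = 1, and the invariant factors of ∂_1 are all 1, so H_0 = Z.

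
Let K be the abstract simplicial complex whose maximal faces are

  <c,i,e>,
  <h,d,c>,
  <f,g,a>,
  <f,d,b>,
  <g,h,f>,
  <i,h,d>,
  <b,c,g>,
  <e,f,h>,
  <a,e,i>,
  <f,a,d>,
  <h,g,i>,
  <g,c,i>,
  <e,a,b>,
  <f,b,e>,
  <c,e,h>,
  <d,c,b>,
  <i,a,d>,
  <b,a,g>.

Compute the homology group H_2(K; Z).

We work with the vertex ordering a < b < c < d < e < f < g < h < i. The simplices of K, each written with vertices in increasing order, are:

  0-simplices (9): a, b, c, d, e, f, g, h, i
  1-simplices (27): ab, ad, ae, af, ag, ai, bc, bd, be, bf, bg, cd, ce, cg, ch, ci, df, dh, di, ef, eh, ei, fg, fh, gh, gi, hi
  2-simplices (18): abe, abg, adf, adi, aei, afg, bcd, bcg, bdf, bef, cdh, ceh, cei, cgi, dhi, efh, fgh, ghi

giving chain groups C_0 ≅ Z^9, C_1 ≅ Z^27, C_2 ≅ Z^18.

∂_1: C_1 → C_0 maps an edge to its endpoints' difference, ∂[p,q] = q − p. For instance
  ∂ce = e − c.
The 9×27 boundary matrix has rank 8 and Smith normal form diag(1,1,1,1,1,1,1,1).

Boundary ∂_2: C_2 → C_1 acts by ∂[p,q,r] = [q,r] − [p,r] + [p,q]. For instance
  ∂fgh = gh − fh + fg,
  ∂adi = di − ai + ad.
This gives a 27×18 integer matrix of rank 18; reducing to Smith normal form yields diagonal entries (1,1,1,1,1,1,1,1,1,1,1,1,1,1,1,1,1,2).

Reading off H_k = ker ∂_k / im ∂_{k+1}:

  H_2: rank ker ∂_2 − rank ∂_3 = (18 − 18) − 0 = 0, and there is no ∂_3, so H_2 = 0.

H_2 = 0.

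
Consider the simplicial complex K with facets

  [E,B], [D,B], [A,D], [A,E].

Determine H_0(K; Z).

We work with the vertex ordering A < B < D < E. The simplices of K, each written with vertices in increasing order, are:

  0-simplices (4): A, B, D, E
  1-simplices (4): AD, AE, BD, BE

Hence C_0 ≅ Z^4, C_1 ≅ Z^4.

∂_1: C_1 → C_0 maps an edge to its endpoints' difference, ∂[p,q] = q − p. For instance
  ∂BE = E − B.
The resulting 4×4 matrix has rank 3, and its Smith normal form has invariant factors (1,1,1).

From H_k ≅ ker(∂_k) / im(∂_{k+1}) we obtain:

  H_0: rank C_0 − rank ∂_1 = 4 − 3 = 1, and the invariant factors of ∂_1 are all 1, so H_0 ≅ Z.

H_0 = Z.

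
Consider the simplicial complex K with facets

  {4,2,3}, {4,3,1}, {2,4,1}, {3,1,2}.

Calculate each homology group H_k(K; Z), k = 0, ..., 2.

Take the total order 1 < 2 < 3 < 4 on the vertex set. Then K (dimension 2) consists of the simplices:

  0-simplices (4): [1], [2], [3], [4]
  1-simplices (6): [1,2], [1,3], [1,4], [2,3], [2,4], [3,4]
  2-simplices (4): [1,2,3], [1,2,4], [1,3,4], [2,3,4]

giving chain groups C_0 ≅ Z^4, C_1 ≅ Z^6, C_2 ≅ Z^4.

The boundary map ∂_1: C_1 → C_0 is given by ∂[p,q] = [q] − [p]. For instance
  ∂[1,4] = [4] − [1].
The 4×6 boundary matrix has rank 3 and Smith normal form diag(1,1,1).

∂_2: C_2 → C_1 maps a triangle to the signed sum of its edges. For instance
  ∂[1,3,4] = [3,4] − [1,4] + [1,3],
  ∂[1,2,4] = [2,4] − [1,4] + [1,2].
The 6×4 boundary matrix has rank 3 and Smith normal form diag(1,1,1).

Reading off H_k = ker ∂_k / im ∂_{k+1}:

  H_0: rank C_0 − rank ∂_1 = 4 − 3 = 1, and the invariant factors of ∂_1 are all 1, so H_0 ≅ Z.
  H_1: rank ker ∂_1 − rank ∂_2 = (6 − 3) − 3 = 0, and the invariant factors of ∂_2 are all 1, so H_1 ≅ 0.
  H_2: rank ker ∂_2 − rank ∂_3 = (4 − 3) − 0 = 1, and there is no ∂_3, so H_2 ≅ Z.

(K is a triangulation of the 2-sphere S^2.)

H_0 = Z,  H_1 = 0,  H_2 = Z.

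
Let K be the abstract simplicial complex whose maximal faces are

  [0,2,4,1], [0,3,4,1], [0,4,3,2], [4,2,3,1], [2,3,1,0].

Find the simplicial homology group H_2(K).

H_2 = 0.

Take the total order 0 < 1 < 2 < 3 < 4 on the vertex set. Then K (dimension 3) consists of the simplices:

  0-simplices (5): [0], [1], [2], [3], [4]
  1-simplices (10): [0,1], [0,2], [0,3], [0,4], [1,2], [1,3], [1,4], [2,3], [2,4], [3,4]
  2-simplices (10): [0,1,2], [0,1,3], [0,1,4], [0,2,3], [0,2,4], [0,3,4], [1,2,3], [1,2,4], [1,3,4], [2,3,4]
  3-simplices (5): [0,1,2,3], [0,1,2,4], [0,1,3,4], [0,2,3,4], [1,2,3,4]

giving chain groups C_0 ≅ Z^5, C_1 ≅ Z^10, C_2 ≅ Z^10, C_3 ≅ Z^5.

Boundary ∂_1: C_1 → C_0 maps an edge to its endpoints' difference, ∂[p,q] = q − p. For instance
  ∂[1,2] = [2] − [1].
The resulting 5×10 matrix has rank 4, and its Smith normal form has invariant factors (1,1,1,1).

Boundary ∂_2: C_2 → C_1 sends each 2-simplex [p,q,r] to [q,r] − [p,r] + [p,q]. For instance
  ∂[0,2,3] = [2,3] − [0,3] + [0,2],
  ∂[0,3,4] = [3,4] − [0,4] + [0,3].
As a 10×10 matrix over Z this has rank 6, with invariant factors (1,1,1,1,1,1).

∂_3: C_3 → C_2 sends each 3-simplex σ to the alternating sum Σ_i (−1)^i (σ with its i-th vertex removed). For instance
  ∂[0,2,3,4] = [2,3,4] − [0,3,4] + [0,2,4] − [0,2,3],
  ∂[0,1,2,4] = [1,2,4] − [0,2,4] + [0,1,4] − [0,1,2].
This gives a 10×5 integer matrix of rank 4; reducing to Smith normal form yields diagonal entries (1,1,1,1).

Now H_k = ker ∂_k / im ∂_{k+1}, so:

  H_2: rank ker ∂_2 − rank ∂_3 = (10 − 6) − 4 = 0, and the invariant factors of ∂_3 are all 1, so H_2 ≅ 0.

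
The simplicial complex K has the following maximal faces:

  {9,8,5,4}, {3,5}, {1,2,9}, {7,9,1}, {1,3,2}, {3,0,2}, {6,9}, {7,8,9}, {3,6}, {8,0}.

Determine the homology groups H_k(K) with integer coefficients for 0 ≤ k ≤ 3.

Fix the vertex order 0 < 1 < 2 < 3 < 4 < 5 < 6 < 7 < 8 < 9 and write every simplex with vertices in increasing order. Then dim K = 3 and the simplices of K are:

  0-simplices (10): [0], [1], [2], [3], [4], [5], [6], [7], [8], [9]
  1-simplices (20): [0,2], [0,3], [0,8], [1,2], [1,3], [1,7], [1,9], [2,3], [2,9], [3,5], [3,6], [4,5], [4,8], [4,9], [5,8], [5,9], [6,9], [7,8], [7,9], [8,9]
  2-simplices (9): [0,2,3], [1,2,3], [1,2,9], [1,7,9], [4,5,8], [4,5,9], [4,8,9], [5,8,9], [7,8,9]
  3-simplices (1): [4,5,8,9]

Hence C_0 ≅ Z^10, C_1 ≅ Z^20, C_2 ≅ Z^9, C_3 ≅ Z^1.

The boundary map ∂_1: C_1 → C_0 maps an edge to its endpoints' difference, ∂[p,q] = q − p. For instance
  ∂[2,3] = [3] − [2].
The resulting 10×20 matrix has rank 9, and its Smith normal form has invariant factors (1,1,1,1,1,1,1,1,1).

The boundary map ∂_2: C_2 → C_1 sends each 2-simplex [p,q,r] to [q,r] − [p,r] + [p,q]. For instance
  ∂[1,2,3] = [2,3] − [1,3] + [1,2],
  ∂[7,8,9] = [8,9] − [7,9] + [7,8].
The resulting 20×9 matrix has rank 8, and its Smith normal form has invariant factors (1,1,1,1,1,1,1,1).

The boundary map ∂_3: C_3 → C_2 sends each 3-simplex σ to the alternating sum Σ_i (−1)^i (σ with its i-th vertex removed). For instance
  ∂[4,5,8,9] = [5,8,9] − [4,8,9] + [4,5,9] − [4,5,8].
The 9×1 boundary matrix has rank 1 and Smith normal form diag(1).

Now H_k = ker ∂_k / im ∂_{k+1}, so:

  H_0: rank C_0 − rank ∂_1 = 10 − 9 = 1, and the invariant factors of ∂_1 are all 1, so H_0 ≅ Z.
  H_1: rank ker ∂_1 − rank ∂_2 = (20 − 9) − 8 = 3, and the invariant factors of ∂_2 are all 1, so H_1 ≅ Z^3.
  H_2: rank ker ∂_2 − rank ∂_3 = (9 − 8) − 1 = 0, and the invariant factors of ∂_3 are all 1, so H_2 ≅ 0.
  H_3: rank ker ∂_3 − rank ∂_4 = (1 − 1) − 0 = 0, and there is no ∂_4, so H_3 ≅ 0.

H_0 = Z,  H_1 = Z^3,  H_2 = 0,  H_3 = 0.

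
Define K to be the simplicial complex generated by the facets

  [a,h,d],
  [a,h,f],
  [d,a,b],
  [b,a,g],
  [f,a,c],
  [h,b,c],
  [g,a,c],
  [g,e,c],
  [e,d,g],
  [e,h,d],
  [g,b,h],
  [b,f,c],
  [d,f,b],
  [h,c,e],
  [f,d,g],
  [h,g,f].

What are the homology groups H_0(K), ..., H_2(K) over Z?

K has 8 vertices, 24 edges, 16 triangles.
rank ∂_0 = 0, rank ∂_1 = 7 ⇒ b_0 = 8 − 0 − 7 = 1; all invariant factors of ∂_1 are 1 so no torsion. So H_0 = Z.
rank ∂_1 = 7, rank ∂_2 = 15 ⇒ b_1 = 24 − 7 − 15 = 2; all invariant factors of ∂_2 are 1 so no torsion. So H_1 = Z^2.
rank ∂_2 = 15, rank ∂_3 = 0 ⇒ b_2 = 16 − 15 − 0 = 1. So H_2 = Z.

H_0 ≅ Z,  H_1 ≅ Z^2,  H_2 ≅ Z.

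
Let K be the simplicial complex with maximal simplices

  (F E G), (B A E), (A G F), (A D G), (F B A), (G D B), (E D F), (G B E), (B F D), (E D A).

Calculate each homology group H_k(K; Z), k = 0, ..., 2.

H_0 = Z,  H_1 = Z_2,  H_2 = 0.

Take the total order A < B < D < E < F < G on the vertex set. Then K (dimension 2) consists of the simplices:

  0-simplices (6): A, B, D, E, F, G
  1-simplices (15): AB, AD, AE, AF, AG, BD, BE, BF, BG, DE, DF, DG, EF, EG, FG
  2-simplices (10): ABE, ABF, ADE, ADG, AFG, BDF, BDG, BEG, DEF, EFG

so the chain groups are C_0 ≅ Z^6, C_1 ≅ Z^15, C_2 ≅ Z^10.

∂_1: C_1 → C_0 sends each edge [p,q] (with p < q) to q − p.
The resulting 6×15 matrix has rank 5, and its Smith normal form has invariant factors (1,1,1,1,1).

∂_2: C_2 → C_1 maps a triangle to the signed sum of its edges. For instance
  ∂EFG = FG − EG + EF,
  ∂DEF = EF − DF + DE.
The 15×10 boundary matrix has rank 10 and Smith normal form diag(1,1,1,1,1,1,1,1,1,2).

Now H_k = ker ∂_k / im ∂_{k+1}, so:

  H_0: rank C_0 − rank ∂_1 = 6 − 5 = 1, and the invariant factors of ∂_1 are all 1, so H_0 ≅ Z.
  H_1: rank ker ∂_1 − rank ∂_2 = (15 − 5) − 10 = 0, and ∂_2 has invariant factor 2 > 1, so H_1 ≅ Z_2.
  H_2: rank ker ∂_2 − rank ∂_3 = (10 − 10) − 0 = 0, and there is no ∂_3, so H_2 ≅ 0.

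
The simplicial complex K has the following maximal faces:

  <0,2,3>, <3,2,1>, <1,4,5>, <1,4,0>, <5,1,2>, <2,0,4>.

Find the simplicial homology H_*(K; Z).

H_0 = Z,  H_1 = Z,  H_2 = 0.

Fix the vertex order 0 < 1 < 2 < 3 < 4 < 5 and write every simplex with vertices in increasing order. Then dim K = 2 and the simplices of K are:

  0-simplices (6): [0], [1], [2], [3], [4], [5]
  1-simplices (12): [0,1], [0,2], [0,3], [0,4], [1,2], [1,3], [1,4], [1,5], [2,3], [2,4], [2,5], [4,5]
  2-simplices (6): [0,1,4], [0,2,3], [0,2,4], [1,2,3], [1,2,5], [1,4,5]

so the chain groups are C_0 ≅ Z^6, C_1 ≅ Z^12, C_2 ≅ Z^6.

∂_1: C_1 → C_0 is given by ∂[p,q] = [q] − [p]. For instance
  ∂[0,2] = [2] − [0].
As a 6×12 matrix over Z this has rank 5, with invariant factors (1,1,1,1,1).

Boundary ∂_2: C_2 → C_1 maps a triangle to the signed sum of its edges. For instance
  ∂[1,2,5] = [2,5] − [1,5] + [1,2],
  ∂[1,2,3] = [2,3] − [1,3] + [1,2].
As a 12×6 matrix over Z this has rank 6, with invariant factors (1,1,1,1,1,1).

Reading off H_k = ker ∂_k / im ∂_{k+1}:

  H_0: rank C_0 − rank ∂_1 = 6 − 5 = 1, and the invariant factors of ∂_1 are all 1, so H_0 ≅ Z.
  H_1: rank ker ∂_1 − rank ∂_2 = (12 − 5) − 6 = 1, and the invariant factors of ∂_2 are all 1, so H_1 ≅ Z.
  H_2: rank ker ∂_2 − rank ∂_3 = (6 − 6) − 0 = 0, and there is no ∂_3, so H_2 ≅ 0.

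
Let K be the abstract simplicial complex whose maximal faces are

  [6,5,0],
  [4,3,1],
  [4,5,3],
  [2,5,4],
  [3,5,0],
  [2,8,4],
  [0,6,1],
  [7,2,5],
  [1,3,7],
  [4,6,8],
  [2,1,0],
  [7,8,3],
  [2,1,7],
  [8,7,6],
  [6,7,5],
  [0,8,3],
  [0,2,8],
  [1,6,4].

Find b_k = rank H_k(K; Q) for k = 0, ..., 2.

b_0 = 1, b_1 = 2, b_2 = 1.

Order the vertices as 0 < 1 < 2 < 3 < 4 < 5 < 6 < 7 < 8. Listing each simplex with vertices in this order, K has dimension 2 with simplices:

  0-simplices (9): [0], [1], [2], [3], [4], [5], [6], [7], [8]
  1-simplices (27): (27 of them)
  2-simplices (18): [0,1,2], [0,1,6], [0,2,8], [0,3,5], [0,3,8], [0,5,6], [1,2,7], [1,3,4], [1,3,7], [1,4,6], [2,4,5], [2,4,8], [2,5,7], [3,4,5], [3,7,8], [4,6,8], [5,6,7], [6,7,8]

Hence C_0 ≅ Z^9, C_1 ≅ Z^27, C_2 ≅ Z^18.

Boundary ∂_1: C_1 → C_0 is given by ∂[p,q] = [q] − [p]. For instance
  ∂[7,8] = [8] − [7].
The 9×27 boundary matrix has rank 8 and Smith normal form diag(1,1,1,1,1,1,1,1).

∂_2: C_2 → C_1 acts by ∂[p,q,r] = [q,r] − [p,r] + [p,q]. For instance
  ∂[2,5,7] = [5,7] − [2,7] + [2,5],
  ∂[0,3,5] = [3,5] − [0,5] + [0,3].
This gives a 27×18 integer matrix of rank 17; reducing to Smith normal form yields diagonal entries (1,1,1,1,1,1,1,1,1,1,1,1,1,1,1,1,1).

Computing H_k = (kernel of ∂_k) / (image of ∂_{k+1}):

  H_0: rank C_0 − rank ∂_1 = 9 − 8 = 1, and the invariant factors of ∂_1 are all 1, so H_0 = Z.
  H_1: rank ker ∂_1 − rank ∂_2 = (27 − 8) − 17 = 2, and the invariant factors of ∂_2 are all 1, so H_1 = Z^2.
  H_2: rank ker ∂_2 − rank ∂_3 = (18 − 17) − 0 = 1, and there is no ∂_3, so H_2 = Z.

As a check, the Euler characteristic is 9 − 27 + 18 = 0, which agrees with 1 − 2 + 1 = 0.
(K is a triangulation of the torus T^2.)

Hence the Betti numbers are b_0 = 1, b_1 = 2, b_2 = 1.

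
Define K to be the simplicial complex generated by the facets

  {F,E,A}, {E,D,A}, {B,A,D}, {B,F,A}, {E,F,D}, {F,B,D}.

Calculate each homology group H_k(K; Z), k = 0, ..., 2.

H_0 ≅ Z,  H_1 = 0,  H_2 ≅ Z.

Fix the vertex order A < B < D < E < F and write every simplex with vertices in increasing order. Then dim K = 2 and the simplices of K are:

  0-simplices (5): A, B, D, E, F
  1-simplices (9): AB, AD, AE, AF, BD, BF, DE, DF, EF
  2-simplices (6): ABD, ABF, ADE, AEF, BDF, DEF

giving chain groups C_0 ≅ Z^5, C_1 ≅ Z^9, C_2 ≅ Z^6.

The boundary map ∂_1: C_1 → C_0 maps an edge to its endpoints' difference, ∂[p,q] = q − p.
The 5×9 boundary matrix has rank 4 and Smith normal form diag(1,1,1,1).

The boundary map ∂_2: C_2 → C_1 maps a triangle to the signed sum of its edges. For instance
  ∂ABF = BF − AF + AB,
  ∂DEF = EF − DF + DE.
The 9×6 boundary matrix has rank 5 and Smith normal form diag(1,1,1,1,1).

Now H_k = ker ∂_k / im ∂_{k+1}, so:

  H_0: rank C_0 − rank ∂_1 = 5 − 4 = 1, and the invariant factors of ∂_1 are all 1, so H_0 = Z.
  H_1: rank ker ∂_1 − rank ∂_2 = (9 − 4) − 5 = 0, and the invariant factors of ∂_2 are all 1, so H_1 = 0.
  H_2: rank ker ∂_2 − rank ∂_3 = (6 − 5) − 0 = 1, and there is no ∂_3, so H_2 = Z.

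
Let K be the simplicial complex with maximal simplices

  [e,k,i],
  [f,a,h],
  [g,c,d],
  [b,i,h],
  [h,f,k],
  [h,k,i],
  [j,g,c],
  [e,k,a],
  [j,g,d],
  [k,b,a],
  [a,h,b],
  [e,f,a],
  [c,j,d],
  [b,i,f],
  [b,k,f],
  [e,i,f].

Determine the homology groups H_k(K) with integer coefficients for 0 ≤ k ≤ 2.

We work with the vertex ordering a < b < c < d < e < f < g < h < i < j < k. The simplices of K, each written with vertices in increasing order, are:

  0-simplices (11): a, b, c, d, e, f, g, h, i, j, k
  1-simplices (24): ab, ae, af, ah, ak, bf, bh, bi, bk, cd, cg, cj, dg, dj, ef, ei, ek, fh, fi, fk, gj, hi, hk, ik
  2-simplices (16): abh, abk, aef, aek, afh, bfi, bfk, bhi, cdg, cdj, cgj, dgj, efi, eik, fhk, hik

giving chain groups C_0 ≅ Z^11, C_1 ≅ Z^24, C_2 ≅ Z^16.

Boundary ∂_1: C_1 → C_0 maps an edge to its endpoints' difference, ∂[p,q] = q − p. For instance
  ∂af = f − a.
The 11×24 boundary matrix has rank 9 and Smith normal form diag(1,1,1,1,1,1,1,1,1).

The boundary map ∂_2: C_2 → C_1 acts by ∂[p,q,r] = [q,r] − [p,r] + [p,q]. For instance
  ∂cgj = gj − cj + cg,
  ∂efi = fi − ei + ef.
This gives a 24×16 integer matrix of rank 15; reducing to Smith normal form yields diagonal entries (1,1,1,1,1,1,1,1,1,1,1,1,1,1,2).

Now H_k = ker ∂_k / im ∂_{k+1}, so:

  H_0: rank C_0 − rank ∂_1 = 11 − 9 = 2, and the invariant factors of ∂_1 are all 1, so H_0 = Z^2.
  H_1: rank ker ∂_1 − rank ∂_2 = (24 − 9) − 15 = 0, and ∂_2 has invariant factor 2 > 1, so H_1 = Z_2.
  H_2: rank ker ∂_2 − rank ∂_3 = (16 − 15) − 0 = 1, and there is no ∂_3, so H_2 = Z.

(K is a triangulation of the disjoint union of the real projective plane RP^2 and the 2-sphere S^2.)

H_0 ≅ Z^2,  H_1 ≅ Z_2,  H_2 ≅ Z.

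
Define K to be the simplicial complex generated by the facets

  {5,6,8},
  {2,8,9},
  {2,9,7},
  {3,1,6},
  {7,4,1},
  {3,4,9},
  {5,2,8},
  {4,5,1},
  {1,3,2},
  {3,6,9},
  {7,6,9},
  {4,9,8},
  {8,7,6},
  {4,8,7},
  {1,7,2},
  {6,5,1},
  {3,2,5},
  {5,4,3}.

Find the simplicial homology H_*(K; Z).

H_0 = Z,  H_1 = Z ⊕ Z/2,  H_2 = 0.

We work with the vertex ordering 1 < 2 < 3 < 4 < 5 < 6 < 7 < 8 < 9. The simplices of K, each written with vertices in increasing order, are:

  0-simplices (9): [1], [2], [3], [4], [5], [6], [7], [8], [9]
  1-simplices (27): (27 of them)
  2-simplices (18): [1,2,3], [1,2,7], [1,3,6], [1,4,5], [1,4,7], [1,5,6], [2,3,5], [2,5,8], [2,7,9], [2,8,9], [3,4,5], [3,4,9], [3,6,9], [4,7,8], [4,8,9], [5,6,8], [6,7,8], [6,7,9]

so the chain groups are C_0 ≅ Z^9, C_1 ≅ Z^27, C_2 ≅ Z^18.

The boundary map ∂_1: C_1 → C_0 maps an edge to its endpoints' difference, ∂[p,q] = q − p. For instance
  ∂[7,9] = [9] − [7].
The 9×27 boundary matrix has rank 8 and Smith normal form diag(1,1,1,1,1,1,1,1).

Boundary ∂_2: C_2 → C_1 maps a triangle to the signed sum of its edges. For instance
  ∂[1,2,3] = [2,3] − [1,3] + [1,2],
  ∂[2,5,8] = [5,8] − [2,8] + [2,5].
The resulting 27×18 matrix has rank 18, and its Smith normal form has invariant factors (1,1,1,1,1,1,1,1,1,1,1,1,1,1,1,1,1,2).

Now H_k = ker ∂_k / im ∂_{k+1}, so:

  H_0: rank C_0 − rank ∂_1 = 9 − 8 = 1, and the invariant factors of ∂_1 are all 1, so H_0 = Z.
  H_1: rank ker ∂_1 − rank ∂_2 = (27 − 8) − 18 = 1, and ∂_2 has invariant factor 2 > 1, so H_1 = Z ⊕ Z/2.
  H_2: rank ker ∂_2 − rank ∂_3 = (18 − 18) − 0 = 0, and there is no ∂_3, so H_2 = 0.

As a check, the Euler characteristic is 9 − 27 + 18 = 0, which agrees with 1 − 1 + 0 = 0.
(K is a triangulation of the Klein bottle.)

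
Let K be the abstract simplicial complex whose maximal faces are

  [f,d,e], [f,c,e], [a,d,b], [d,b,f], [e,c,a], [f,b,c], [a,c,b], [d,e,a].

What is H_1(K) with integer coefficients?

Fix the vertex order a < b < c < d < e < f and write every simplex with vertices in increasing order. Then dim K = 2 and the simplices of K are:

  0-simplices (6): a, b, c, d, e, f
  1-simplices (12): ab, ac, ad, ae, bc, bd, bf, ce, cf, de, df, ef
  2-simplices (8): abc, abd, ace, ade, bcf, bdf, cef, def

giving chain groups C_0 ≅ Z^6, C_1 ≅ Z^12, C_2 ≅ Z^8.

Boundary ∂_1: C_1 → C_0 maps an edge to its endpoints' difference, ∂[p,q] = q − p.
The 6×12 boundary matrix has rank 5 and Smith normal form diag(1,1,1,1,1).

Boundary ∂_2: C_2 → C_1 sends each 2-simplex [p,q,r] to [q,r] − [p,r] + [p,q]. For instance
  ∂cef = ef − cf + ce,
  ∂abc = bc − ac + ab.
The resulting 12×8 matrix has rank 7, and its Smith normal form has invariant factors (1,1,1,1,1,1,1).

Computing H_k = (kernel of ∂_k) / (image of ∂_{k+1}):

  H_1: rank ker ∂_1 − rank ∂_2 = (12 − 5) − 7 = 0, and the invariant factors of ∂_2 are all 1, so H_1 ≅ 0.

H_1 = 0.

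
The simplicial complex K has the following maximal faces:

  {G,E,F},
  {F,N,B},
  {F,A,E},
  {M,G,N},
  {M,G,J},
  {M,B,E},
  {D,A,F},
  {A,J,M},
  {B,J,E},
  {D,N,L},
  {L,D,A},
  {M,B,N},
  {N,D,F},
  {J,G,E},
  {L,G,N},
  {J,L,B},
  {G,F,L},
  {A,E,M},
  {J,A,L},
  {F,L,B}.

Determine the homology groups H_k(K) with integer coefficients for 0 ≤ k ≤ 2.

H_0 = Z,  H_1 = Z ⊕ Z/2,  H_2 = 0.

Order the vertices as A < B < D < E < F < G < J < L < M < N. Listing each simplex with vertices in this order, K has dimension 2 with simplices:

  0-simplices (10): A, B, D, E, F, G, J, L, M, N
  1-simplices (30): AD, AE, AF, AJ, AL, AM, BE, BF, BJ, BL, BM, BN, DF, DL, DN, EF, EG, EJ, EM, FG, FL, FN, GJ, GL, GM, GN, JL, JM, LN, MN
  2-simplices (20): ADF, ADL, AEF, AEM, AJL, AJM, BEJ, BEM, BFL, BFN, BJL, BMN, DFN, DLN, EFG, EGJ, FGL, GJM, GLN, GMN

giving chain groups C_0 ≅ Z^10, C_1 ≅ Z^30, C_2 ≅ Z^20.

∂_1: C_1 → C_0 is given by ∂[p,q] = [q] − [p]. For instance
  ∂BM = M − B.
This gives a 10×30 integer matrix of rank 9; reducing to Smith normal form yields diagonal entries (1,1,1,1,1,1,1,1,1).

Boundary ∂_2: C_2 → C_1 sends each 2-simplex [p,q,r] to [q,r] − [p,r] + [p,q]. For instance
  ∂EGJ = GJ − EJ + EG,
  ∂DFN = FN − DN + DF.
The resulting 30×20 matrix has rank 20, and its Smith normal form has invariant factors (1,1,1,1,1,1,1,1,1,1,1,1,1,1,1,1,1,1,1,2).

From H_k ≅ ker(∂_k) / im(∂_{k+1}) we obtain:

  H_0: rank C_0 − rank ∂_1 = 10 − 9 = 1, and the invariant factors of ∂_1 are all 1, so H_0 = Z.
  H_1: rank ker ∂_1 − rank ∂_2 = (30 − 9) − 20 = 1, and ∂_2 has invariant factor 2 > 1, so H_1 = Z ⊕ Z/2.
  H_2: rank ker ∂_2 − rank ∂_3 = (20 − 20) − 0 = 0, and there is no ∂_3, so H_2 = 0.

(K is a triangulation of the Klein bottle.)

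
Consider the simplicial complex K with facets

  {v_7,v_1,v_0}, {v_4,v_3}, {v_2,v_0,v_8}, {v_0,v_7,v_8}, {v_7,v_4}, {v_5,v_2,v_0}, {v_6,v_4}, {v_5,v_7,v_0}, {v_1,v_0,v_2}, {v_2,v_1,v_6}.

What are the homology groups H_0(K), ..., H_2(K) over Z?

K has 9 vertices, 16 edges, 7 triangles.
rank ∂_0 = 0, rank ∂_1 = 8 ⇒ b_0 = 9 − 0 − 8 = 1; all invariant factors of ∂_1 are 1 so no torsion. So H_0 = Z.
rank ∂_1 = 8, rank ∂_2 = 7 ⇒ b_1 = 16 − 8 − 7 = 1; all invariant factors of ∂_2 are 1 so no torsion. So H_1 = Z.
rank ∂_2 = 7, rank ∂_3 = 0 ⇒ b_2 = 7 − 7 − 0 = 0. So H_2 = 0.

H_0 = Z,  H_1 = Z,  H_2 = 0.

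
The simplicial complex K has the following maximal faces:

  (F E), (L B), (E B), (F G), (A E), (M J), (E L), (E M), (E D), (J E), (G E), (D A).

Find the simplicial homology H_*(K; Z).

H_0 = Z,  H_1 = Z^4.

Take the total order A < B < D < E < F < G < J < L < M on the vertex set. Then K (dimension 1) consists of the simplices:

  0-simplices (9): A, B, D, E, F, G, J, L, M
  1-simplices (12): AD, AE, BE, BL, DE, EF, EG, EJ, EL, EM, FG, JM

giving chain groups C_0 ≅ Z^9, C_1 ≅ Z^12.

The boundary map ∂_1: C_1 → C_0 is given by ∂[p,q] = [q] − [p]. For instance
  ∂DE = E − D.
The 9×12 boundary matrix has rank 8 and Smith normal form diag(1,1,1,1,1,1,1,1).

From H_k ≅ ker(∂_k) / im(∂_{k+1}) we obtain:

  H_0: rank C_0 − rank ∂_1 = 9 − 8 = 1, and the invariant factors of ∂_1 are all 1, so H_0 = Z.
  H_1: rank ker ∂_1 − rank ∂_2 = (12 − 8) − 0 = 4, and there is no ∂_2, so H_1 = Z^4.

As a check, the Euler characteristic is 9 − 12 = -3, which agrees with 1 − 4 = -3.
(K is a triangulation of a wedge of 4 circles.)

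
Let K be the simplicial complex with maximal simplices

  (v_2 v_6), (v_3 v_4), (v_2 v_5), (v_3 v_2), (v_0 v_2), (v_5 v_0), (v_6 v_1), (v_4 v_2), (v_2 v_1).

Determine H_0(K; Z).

H_0 ≅ Z.

Order the vertices as v_0 < v_1 < v_2 < v_3 < v_4 < v_5 < v_6. Listing each simplex with vertices in this order, K has dimension 1 with simplices:

  0-simplices (7): [v_0], [v_1], [v_2], [v_3], [v_4], [v_5], [v_6]
  1-simplices (9): [v_0,v_2], [v_0,v_5], [v_1,v_2], [v_1,v_6], [v_2,v_3], [v_2,v_4], [v_2,v_5], [v_2,v_6], [v_3,v_4]

giving chain groups C_0 ≅ Z^7, C_1 ≅ Z^9.

Boundary ∂_1: C_1 → C_0 maps an edge to its endpoints' difference, ∂[p,q] = q − p.
The 7×9 boundary matrix has rank 6 and Smith normal form diag(1,1,1,1,1,1).

Reading off H_k = ker ∂_k / im ∂_{k+1}:

  H_0: rank C_0 − rank ∂_1 = 7 − 6 = 1, and the invariant factors of ∂_1 are all 1, so H_0 ≅ Z.

(K is a triangulation of a wedge of 3 circles.)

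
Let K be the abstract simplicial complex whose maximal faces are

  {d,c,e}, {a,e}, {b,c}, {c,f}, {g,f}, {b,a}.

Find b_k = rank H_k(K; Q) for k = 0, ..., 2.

b_0 = 1, b_1 = 1, b_2 = 0.

Order the vertices as a < b < c < d < e < f < g. Listing each simplex with vertices in this order, K has dimension 2 with simplices:

  0-simplices (7): a, b, c, d, e, f, g
  1-simplices (8): ab, ae, bc, cd, ce, cf, de, fg
  2-simplices (1): cde

so the chain groups are C_0 ≅ Z^7, C_1 ≅ Z^8, C_2 ≅ Z^1.

∂_1: C_1 → C_0 is given by ∂[p,q] = [q] − [p].
The 7×8 boundary matrix has rank 6 and Smith normal form diag(1,1,1,1,1,1).

The boundary map ∂_2: C_2 → C_1 sends each 2-simplex [p,q,r] to [q,r] − [p,r] + [p,q]. For instance
  ∂cde = de − ce + cd.
The resulting 8×1 matrix has rank 1, and its Smith normal form has invariant factors (1).

Computing H_k = (kernel of ∂_k) / (image of ∂_{k+1}):

  H_0: rank C_0 − rank ∂_1 = 7 − 6 = 1, and the invariant factors of ∂_1 are all 1, so H_0 ≅ Z.
  H_1: rank ker ∂_1 − rank ∂_2 = (8 − 6) − 1 = 1, and the invariant factors of ∂_2 are all 1, so H_1 ≅ Z.
  H_2: rank ker ∂_2 − rank ∂_3 = (1 − 1) − 0 = 0, and there is no ∂_3, so H_2 ≅ 0.

Hence the Betti numbers are b_0 = 1, b_1 = 1, b_2 = 0.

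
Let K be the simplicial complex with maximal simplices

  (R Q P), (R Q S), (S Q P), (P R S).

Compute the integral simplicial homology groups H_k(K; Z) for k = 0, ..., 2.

H_0 = Z,  H_1 = 0,  H_2 = Z.

Take the total order P < Q < R < S on the vertex set. Then K (dimension 2) consists of the simplices:

  0-simplices (4): P, Q, R, S
  1-simplices (6): PQ, PR, PS, QR, QS, RS
  2-simplices (4): PQR, PQS, PRS, QRS

Hence C_0 ≅ Z^4, C_1 ≅ Z^6, C_2 ≅ Z^4.

The boundary map ∂_1: C_1 → C_0 maps an edge to its endpoints' difference, ∂[p,q] = q − p.
As a 4×6 matrix over Z this has rank 3, with invariant factors (1,1,1).

The boundary map ∂_2: C_2 → C_1 sends each 2-simplex [p,q,r] to [q,r] − [p,r] + [p,q]. For instance
  ∂PQR = QR − PR + PQ,
  ∂PRS = RS − PS + PR.
The resulting 6×4 matrix has rank 3, and its Smith normal form has invariant factors (1,1,1).

Reading off H_k = ker ∂_k / im ∂_{k+1}:

  H_0: rank C_0 − rank ∂_1 = 4 − 3 = 1, and the invariant factors of ∂_1 are all 1, so H_0 ≅ Z.
  H_1: rank ker ∂_1 − rank ∂_2 = (6 − 3) − 3 = 0, and the invariant factors of ∂_2 are all 1, so H_1 ≅ 0.
  H_2: rank ker ∂_2 − rank ∂_3 = (4 − 3) − 0 = 1, and there is no ∂_3, so H_2 ≅ Z.

(K is a triangulation of the 2-sphere S^2.)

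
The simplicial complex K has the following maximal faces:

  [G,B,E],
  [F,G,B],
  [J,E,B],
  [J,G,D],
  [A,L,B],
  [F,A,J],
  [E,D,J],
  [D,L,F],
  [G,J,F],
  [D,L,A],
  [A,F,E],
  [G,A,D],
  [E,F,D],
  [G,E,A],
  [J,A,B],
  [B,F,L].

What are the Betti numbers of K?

b_0 = 1, b_1 = 2, b_2 = 1.

Fix the vertex order A < B < D < E < F < G < J < L and write every simplex with vertices in increasing order. Then dim K = 2 and the simplices of K are:

  0-simplices (8): A, B, D, E, F, G, J, L
  1-simplices (24): AB, AD, AE, AF, AG, AJ, AL, BE, BF, BG, BJ, BL, DE, DF, DG, DJ, DL, EF, EG, EJ, FG, FJ, FL, GJ
  2-simplices (16): ABJ, ABL, ADG, ADL, AEF, AEG, AFJ, BEG, BEJ, BFG, BFL, DEF, DEJ, DFL, DGJ, FGJ

Hence C_0 ≅ Z^8, C_1 ≅ Z^24, C_2 ≅ Z^16.

∂_1: C_1 → C_0 is given by ∂[p,q] = [q] − [p].
The resulting 8×24 matrix has rank 7, and its Smith normal form has invariant factors (1,1,1,1,1,1,1).

Boundary ∂_2: C_2 → C_1 acts by ∂[p,q,r] = [q,r] − [p,r] + [p,q]. For instance
  ∂AEG = EG − AG + AE,
  ∂ADG = DG − AG + AD.
The resulting 24×16 matrix has rank 15, and its Smith normal form has invariant factors (1,1,1,1,1,1,1,1,1,1,1,1,1,1,1).

Computing H_k = (kernel of ∂_k) / (image of ∂_{k+1}):

  H_0: rank C_0 − rank ∂_1 = 8 − 7 = 1, and the invariant factors of ∂_1 are all 1, so H_0 = Z.
  H_1: rank ker ∂_1 − rank ∂_2 = (24 − 7) − 15 = 2, and the invariant factors of ∂_2 are all 1, so H_1 = Z^2.
  H_2: rank ker ∂_2 − rank ∂_3 = (16 − 15) − 0 = 1, and there is no ∂_3, so H_2 = Z.

(K is a triangulation of the torus T^2.)

Hence the Betti numbers are b_0 = 1, b_1 = 2, b_2 = 1.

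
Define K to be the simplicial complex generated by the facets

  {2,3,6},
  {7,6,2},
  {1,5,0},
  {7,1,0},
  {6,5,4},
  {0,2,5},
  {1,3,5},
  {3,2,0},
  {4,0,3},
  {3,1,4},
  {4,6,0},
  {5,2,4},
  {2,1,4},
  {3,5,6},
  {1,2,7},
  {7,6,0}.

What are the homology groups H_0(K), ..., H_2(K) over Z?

Take the total order 0 < 1 < 2 < 3 < 4 < 5 < 6 < 7 on the vertex set. Then K (dimension 2) consists of the simplices:

  0-simplices (8): [0], [1], [2], [3], [4], [5], [6], [7]
  1-simplices (24): (24 of them)
  2-simplices (16): [0,1,5], [0,1,7], [0,2,3], [0,2,5], [0,3,4], [0,4,6], [0,6,7], [1,2,4], [1,2,7], [1,3,4], [1,3,5], [2,3,6], [2,4,5], [2,6,7], [3,5,6], [4,5,6]

Hence C_0 ≅ Z^8, C_1 ≅ Z^24, C_2 ≅ Z^16.

The boundary map ∂_1: C_1 → C_0 is given by ∂[p,q] = [q] − [p].
As a 8×24 matrix over Z this has rank 7, with invariant factors (1,1,1,1,1,1,1).

The boundary map ∂_2: C_2 → C_1 maps a triangle to the signed sum of its edges. For instance
  ∂[0,1,7] = [1,7] − [0,7] + [0,1],
  ∂[1,3,4] = [3,4] − [1,4] + [1,3].
As a 24×16 matrix over Z this has rank 15, with invariant factors (1,1,1,1,1,1,1,1,1,1,1,1,1,1,1).

Computing H_k = (kernel of ∂_k) / (image of ∂_{k+1}):

  H_0: rank C_0 − rank ∂_1 = 8 − 7 = 1, and the invariant factors of ∂_1 are all 1, so H_0 ≅ Z.
  H_1: rank ker ∂_1 − rank ∂_2 = (24 − 7) − 15 = 2, and the invariant factors of ∂_2 are all 1, so H_1 ≅ Z^2.
  H_2: rank ker ∂_2 − rank ∂_3 = (16 − 15) − 0 = 1, and there is no ∂_3, so H_2 ≅ Z.

(K is a triangulation of the torus T^2.)

H_0 = Z,  H_1 = Z^2,  H_2 = Z.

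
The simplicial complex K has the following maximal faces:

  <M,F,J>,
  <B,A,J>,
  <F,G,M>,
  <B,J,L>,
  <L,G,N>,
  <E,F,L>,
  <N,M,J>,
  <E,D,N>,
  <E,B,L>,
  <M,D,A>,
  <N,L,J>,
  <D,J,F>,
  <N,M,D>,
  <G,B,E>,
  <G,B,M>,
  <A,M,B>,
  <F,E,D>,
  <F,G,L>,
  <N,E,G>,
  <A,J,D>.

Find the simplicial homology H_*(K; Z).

We work with the vertex ordering A < B < D < E < F < G < J < L < M < N. The simplices of K, each written with vertices in increasing order, are:

  0-simplices (10): A, B, D, E, F, G, J, L, M, N
  1-simplices (30): AB, AD, AJ, AM, BE, BG, BJ, BL, BM, DE, DF, DJ, DM, DN, EF, EG, EL, EN, FG, FJ, FL, FM, GL, GM, GN, JL, JM, JN, LN, MN
  2-simplices (20): ABJ, ABM, ADJ, ADM, BEG, BEL, BGM, BJL, DEF, DEN, DFJ, DMN, EFL, EGN, FGL, FGM, FJM, GLN, JLN, JMN

Hence C_0 ≅ Z^10, C_1 ≅ Z^30, C_2 ≅ Z^20.

∂_1: C_1 → C_0 is given by ∂[p,q] = [q] − [p].
As a 10×30 matrix over Z this has rank 9, with invariant factors (1,1,1,1,1,1,1,1,1).

The boundary map ∂_2: C_2 → C_1 sends each 2-simplex [p,q,r] to [q,r] − [p,r] + [p,q]. For instance
  ∂BEG = EG − BG + BE,
  ∂DFJ = FJ − DJ + DF.
The resulting 30×20 matrix has rank 20, and its Smith normal form has invariant factors (1,1,1,1,1,1,1,1,1,1,1,1,1,1,1,1,1,1,1,2).

Computing H_k = (kernel of ∂_k) / (image of ∂_{k+1}):

  H_0: rank C_0 − rank ∂_1 = 10 − 9 = 1, and the invariant factors of ∂_1 are all 1, so H_0 ≅ Z.
  H_1: rank ker ∂_1 − rank ∂_2 = (30 − 9) − 20 = 1, and ∂_2 has invariant factor 2 > 1, so H_1 ≅ Z ⊕ Z/2.
  H_2: rank ker ∂_2 − rank ∂_3 = (20 − 20) − 0 = 0, and there is no ∂_3, so H_2 ≅ 0.

H_0 = Z,  H_1 = Z ⊕ Z/2,  H_2 = 0.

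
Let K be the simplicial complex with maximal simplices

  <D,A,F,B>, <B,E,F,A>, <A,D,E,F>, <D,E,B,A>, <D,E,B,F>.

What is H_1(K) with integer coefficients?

Fix the vertex order A < B < D < E < F and write every simplex with vertices in increasing order. Then dim K = 3 and the simplices of K are:

  0-simplices (5): A, B, D, E, F
  1-simplices (10): AB, AD, AE, AF, BD, BE, BF, DE, DF, EF
  2-simplices (10): ABD, ABE, ABF, ADE, ADF, AEF, BDE, BDF, BEF, DEF
  3-simplices (5): ABDE, ABDF, ABEF, ADEF, BDEF

so the chain groups are C_0 ≅ Z^5, C_1 ≅ Z^10, C_2 ≅ Z^10, C_3 ≅ Z^5.

The boundary map ∂_1: C_1 → C_0 sends each edge [p,q] (with p < q) to q − p. For instance
  ∂DF = F − D.
The resulting 5×10 matrix has rank 4, and its Smith normal form has invariant factors (1,1,1,1).

∂_2: C_2 → C_1 sends each 2-simplex [p,q,r] to [q,r] − [p,r] + [p,q]. For instance
  ∂BDF = DF − BF + BD,
  ∂DEF = EF − DF + DE.
As a 10×10 matrix over Z this has rank 6, with invariant factors (1,1,1,1,1,1).

The boundary map ∂_3: C_3 → C_2 sends each 3-simplex σ to the alternating sum Σ_i (−1)^i (σ with its i-th vertex removed). For instance
  ∂ABDE = BDE − ADE + ABE − ABD,
  ∂BDEF = DEF − BEF + BDF − BDE.
As a 10×5 matrix over Z this has rank 4, with invariant factors (1,1,1,1).

Now H_k = ker ∂_k / im ∂_{k+1}, so:

  H_1: rank ker ∂_1 − rank ∂_2 = (10 − 4) − 6 = 0, and the invariant factors of ∂_2 are all 1, so H_1 ≅ 0.

(K is a triangulation of the 3-sphere S^3.)

H_1 ≅ 0.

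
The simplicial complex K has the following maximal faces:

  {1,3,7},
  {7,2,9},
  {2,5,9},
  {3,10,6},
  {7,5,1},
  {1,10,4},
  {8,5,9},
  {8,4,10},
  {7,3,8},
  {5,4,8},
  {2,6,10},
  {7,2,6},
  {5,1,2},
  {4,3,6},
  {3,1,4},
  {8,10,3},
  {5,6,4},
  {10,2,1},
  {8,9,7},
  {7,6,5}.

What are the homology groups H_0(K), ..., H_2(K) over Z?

H_0 ≅ Z,  H_1 ≅ Z ⊕ Z_2,  H_2 = 0.

We work with the vertex ordering 1 < 2 < 3 < 4 < 5 < 6 < 7 < 8 < 9 < 10. The simplices of K, each written with vertices in increasing order, are:

  0-simplices (10): [1], [2], [3], [4], [5], [6], [7], [8], [9], [10]
  1-simplices (30): (30 of them)
  2-simplices (20): (20 of them)

Hence C_0 ≅ Z^10, C_1 ≅ Z^30, C_2 ≅ Z^20.

The boundary map ∂_1: C_1 → C_0 maps an edge to its endpoints' difference, ∂[p,q] = q − p.
The resulting 10×30 matrix has rank 9, and its Smith normal form has invariant factors (1,1,1,1,1,1,1,1,1).

The boundary map ∂_2: C_2 → C_1 sends each 2-simplex [p,q,r] to [q,r] − [p,r] + [p,q]. For instance
  ∂[2,6,10] = [6,10] − [2,10] + [2,6],
  ∂[2,7,9] = [7,9] − [2,9] + [2,7].
The resulting 30×20 matrix has rank 20, and its Smith normal form has invariant factors (1,1,1,1,1,1,1,1,1,1,1,1,1,1,1,1,1,1,1,2).

From H_k ≅ ker(∂_k) / im(∂_{k+1}) we obtain:

  H_0: rank C_0 − rank ∂_1 = 10 − 9 = 1, and the invariant factors of ∂_1 are all 1, so H_0 ≅ Z.
  H_1: rank ker ∂_1 − rank ∂_2 = (30 − 9) − 20 = 1, and ∂_2 has invariant factor 2 > 1, so H_1 ≅ Z ⊕ Z_2.
  H_2: rank ker ∂_2 − rank ∂_3 = (20 − 20) − 0 = 0, and there is no ∂_3, so H_2 ≅ 0.

As a check, the Euler characteristic is 10 − 30 + 20 = 0, which agrees with 1 − 1 + 0 = 0.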